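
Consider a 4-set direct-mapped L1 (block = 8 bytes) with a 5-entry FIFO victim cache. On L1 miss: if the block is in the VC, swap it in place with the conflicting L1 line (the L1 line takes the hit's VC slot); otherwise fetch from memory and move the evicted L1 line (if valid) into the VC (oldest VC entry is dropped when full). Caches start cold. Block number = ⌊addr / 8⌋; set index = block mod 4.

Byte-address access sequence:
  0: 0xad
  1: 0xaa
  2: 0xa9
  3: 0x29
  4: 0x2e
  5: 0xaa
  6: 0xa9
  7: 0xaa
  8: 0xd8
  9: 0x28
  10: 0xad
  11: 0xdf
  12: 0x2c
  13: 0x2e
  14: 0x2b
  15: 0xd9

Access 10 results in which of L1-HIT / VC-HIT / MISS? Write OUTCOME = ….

  [0] addr=0xad blk=21 s=1: MISS | VC []
  [1] addr=0xaa blk=21 s=1: L1-HIT | VC []
  [2] addr=0xa9 blk=21 s=1: L1-HIT | VC []
  [3] addr=0x29 blk=5 s=1: MISS | VC [21]
  [4] addr=0x2e blk=5 s=1: L1-HIT | VC [21]
  [5] addr=0xaa blk=21 s=1: VC-HIT | VC [5]
  [6] addr=0xa9 blk=21 s=1: L1-HIT | VC [5]
  [7] addr=0xaa blk=21 s=1: L1-HIT | VC [5]
  [8] addr=0xd8 blk=27 s=3: MISS | VC [5]
  [9] addr=0x28 blk=5 s=1: VC-HIT | VC [21]
  [10] addr=0xad blk=21 s=1: VC-HIT | VC [5]
  [11] addr=0xdf blk=27 s=3: L1-HIT | VC [5]
  [12] addr=0x2c blk=5 s=1: VC-HIT | VC [21]
  [13] addr=0x2e blk=5 s=1: L1-HIT | VC [21]
  [14] addr=0x2b blk=5 s=1: L1-HIT | VC [21]
  [15] addr=0xd9 blk=27 s=3: L1-HIT | VC [21]

OUTCOME = VC-HIT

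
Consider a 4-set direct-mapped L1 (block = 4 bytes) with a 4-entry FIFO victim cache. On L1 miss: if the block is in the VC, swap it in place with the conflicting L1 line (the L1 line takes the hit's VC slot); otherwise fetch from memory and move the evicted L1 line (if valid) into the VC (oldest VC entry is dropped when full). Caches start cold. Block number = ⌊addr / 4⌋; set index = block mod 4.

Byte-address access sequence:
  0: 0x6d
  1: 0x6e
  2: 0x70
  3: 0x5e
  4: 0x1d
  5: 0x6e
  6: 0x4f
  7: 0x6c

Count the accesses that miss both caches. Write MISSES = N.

MISSES = 5

#0 0x6d→b27/s3 MISS; vc=[]
#1 0x6e→b27/s3 L1-HIT; vc=[]
#2 0x70→b28/s0 MISS; vc=[]
#3 0x5e→b23/s3 MISS; vc=[27]
#4 0x1d→b7/s3 MISS; vc=[27,23]
#5 0x6e→b27/s3 VC-HIT; vc=[7,23]
#6 0x4f→b19/s3 MISS; vc=[7,23,27]
#7 0x6c→b27/s3 VC-HIT; vc=[7,23,19]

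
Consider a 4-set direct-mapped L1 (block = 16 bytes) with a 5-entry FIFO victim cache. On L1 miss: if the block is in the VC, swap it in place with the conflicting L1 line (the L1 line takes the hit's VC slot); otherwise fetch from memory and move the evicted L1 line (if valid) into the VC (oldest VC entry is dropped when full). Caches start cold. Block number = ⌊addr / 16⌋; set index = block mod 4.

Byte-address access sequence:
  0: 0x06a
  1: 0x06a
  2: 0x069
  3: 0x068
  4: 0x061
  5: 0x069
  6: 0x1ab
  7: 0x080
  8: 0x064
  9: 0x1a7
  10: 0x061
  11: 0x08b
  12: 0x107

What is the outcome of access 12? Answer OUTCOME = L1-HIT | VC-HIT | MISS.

#0 0x6a→b6/s2 MISS; vc=[]
#1 0x6a→b6/s2 L1-HIT; vc=[]
#2 0x69→b6/s2 L1-HIT; vc=[]
#3 0x68→b6/s2 L1-HIT; vc=[]
#4 0x61→b6/s2 L1-HIT; vc=[]
#5 0x69→b6/s2 L1-HIT; vc=[]
#6 0x1ab→b26/s2 MISS; vc=[6]
#7 0x80→b8/s0 MISS; vc=[6]
#8 0x64→b6/s2 VC-HIT; vc=[26]
#9 0x1a7→b26/s2 VC-HIT; vc=[6]
#10 0x61→b6/s2 VC-HIT; vc=[26]
#11 0x8b→b8/s0 L1-HIT; vc=[26]
#12 0x107→b16/s0 MISS; vc=[26,8]

OUTCOME = MISS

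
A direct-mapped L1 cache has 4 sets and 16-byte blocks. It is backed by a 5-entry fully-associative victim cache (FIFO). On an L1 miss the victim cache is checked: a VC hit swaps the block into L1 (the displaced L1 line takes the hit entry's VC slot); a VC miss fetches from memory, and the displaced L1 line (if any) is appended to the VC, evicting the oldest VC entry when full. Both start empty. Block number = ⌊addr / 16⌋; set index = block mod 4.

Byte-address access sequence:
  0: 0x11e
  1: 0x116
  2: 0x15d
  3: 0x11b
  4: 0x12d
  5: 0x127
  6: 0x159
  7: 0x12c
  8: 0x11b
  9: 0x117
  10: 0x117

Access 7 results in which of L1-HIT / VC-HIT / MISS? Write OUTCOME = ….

OUTCOME = L1-HIT

#0 0x11e→b17/s1 MISS; vc=[]
#1 0x116→b17/s1 L1-HIT; vc=[]
#2 0x15d→b21/s1 MISS; vc=[17]
#3 0x11b→b17/s1 VC-HIT; vc=[21]
#4 0x12d→b18/s2 MISS; vc=[21]
#5 0x127→b18/s2 L1-HIT; vc=[21]
#6 0x159→b21/s1 VC-HIT; vc=[17]
#7 0x12c→b18/s2 L1-HIT; vc=[17]
#8 0x11b→b17/s1 VC-HIT; vc=[21]
#9 0x117→b17/s1 L1-HIT; vc=[21]
#10 0x117→b17/s1 L1-HIT; vc=[21]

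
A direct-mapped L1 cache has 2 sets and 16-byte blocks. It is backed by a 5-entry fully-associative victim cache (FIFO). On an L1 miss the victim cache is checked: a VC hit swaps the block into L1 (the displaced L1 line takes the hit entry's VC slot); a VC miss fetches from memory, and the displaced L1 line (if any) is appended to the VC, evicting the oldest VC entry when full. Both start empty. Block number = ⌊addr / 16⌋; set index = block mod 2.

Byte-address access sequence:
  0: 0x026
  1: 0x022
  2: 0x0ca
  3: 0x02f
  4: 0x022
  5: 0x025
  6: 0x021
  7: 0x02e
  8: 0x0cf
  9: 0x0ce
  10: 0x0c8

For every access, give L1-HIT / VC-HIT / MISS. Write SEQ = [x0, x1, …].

SEQ = [MISS, L1-HIT, MISS, VC-HIT, L1-HIT, L1-HIT, L1-HIT, L1-HIT, VC-HIT, L1-HIT, L1-HIT]

0: 0x26 (blk 2, set 0) → MISS  vc=[]
1: 0x22 (blk 2, set 0) → L1-HIT  vc=[]
2: 0xca (blk 12, set 0) → MISS  vc=[2]
3: 0x2f (blk 2, set 0) → VC-HIT  vc=[12]
4: 0x22 (blk 2, set 0) → L1-HIT  vc=[12]
5: 0x25 (blk 2, set 0) → L1-HIT  vc=[12]
6: 0x21 (blk 2, set 0) → L1-HIT  vc=[12]
7: 0x2e (blk 2, set 0) → L1-HIT  vc=[12]
8: 0xcf (blk 12, set 0) → VC-HIT  vc=[2]
9: 0xce (blk 12, set 0) → L1-HIT  vc=[2]
10: 0xc8 (blk 12, set 0) → L1-HIT  vc=[2]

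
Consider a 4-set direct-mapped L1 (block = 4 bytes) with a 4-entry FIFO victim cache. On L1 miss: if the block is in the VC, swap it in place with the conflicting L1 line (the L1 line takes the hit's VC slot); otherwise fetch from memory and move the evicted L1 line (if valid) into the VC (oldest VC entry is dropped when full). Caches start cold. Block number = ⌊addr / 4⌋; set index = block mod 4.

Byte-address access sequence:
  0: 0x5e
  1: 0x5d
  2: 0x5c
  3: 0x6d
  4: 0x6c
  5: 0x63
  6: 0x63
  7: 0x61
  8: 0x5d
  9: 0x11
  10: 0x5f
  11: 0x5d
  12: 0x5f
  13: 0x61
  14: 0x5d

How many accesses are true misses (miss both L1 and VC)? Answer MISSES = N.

MISSES = 4

0: 0x5e (blk 23, set 3) → MISS  vc=[]
1: 0x5d (blk 23, set 3) → L1-HIT  vc=[]
2: 0x5c (blk 23, set 3) → L1-HIT  vc=[]
3: 0x6d (blk 27, set 3) → MISS  vc=[23]
4: 0x6c (blk 27, set 3) → L1-HIT  vc=[23]
5: 0x63 (blk 24, set 0) → MISS  vc=[23]
6: 0x63 (blk 24, set 0) → L1-HIT  vc=[23]
7: 0x61 (blk 24, set 0) → L1-HIT  vc=[23]
8: 0x5d (blk 23, set 3) → VC-HIT  vc=[27]
9: 0x11 (blk 4, set 0) → MISS  vc=[27, 24]
10: 0x5f (blk 23, set 3) → L1-HIT  vc=[27, 24]
11: 0x5d (blk 23, set 3) → L1-HIT  vc=[27, 24]
12: 0x5f (blk 23, set 3) → L1-HIT  vc=[27, 24]
13: 0x61 (blk 24, set 0) → VC-HIT  vc=[27, 4]
14: 0x5d (blk 23, set 3) → L1-HIT  vc=[27, 4]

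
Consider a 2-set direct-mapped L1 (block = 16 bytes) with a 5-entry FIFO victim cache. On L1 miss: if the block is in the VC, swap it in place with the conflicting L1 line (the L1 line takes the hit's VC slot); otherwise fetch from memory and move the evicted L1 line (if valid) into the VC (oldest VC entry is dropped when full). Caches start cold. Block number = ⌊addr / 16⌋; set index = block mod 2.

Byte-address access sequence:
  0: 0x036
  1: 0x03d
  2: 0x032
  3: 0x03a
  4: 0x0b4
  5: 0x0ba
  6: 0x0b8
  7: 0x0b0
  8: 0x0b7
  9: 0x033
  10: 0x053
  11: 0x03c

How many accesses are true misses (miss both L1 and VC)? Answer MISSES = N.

MISSES = 3

  [0] addr=0x36 blk=3 s=1: MISS | VC []
  [1] addr=0x3d blk=3 s=1: L1-HIT | VC []
  [2] addr=0x32 blk=3 s=1: L1-HIT | VC []
  [3] addr=0x3a blk=3 s=1: L1-HIT | VC []
  [4] addr=0xb4 blk=11 s=1: MISS | VC [3]
  [5] addr=0xba blk=11 s=1: L1-HIT | VC [3]
  [6] addr=0xb8 blk=11 s=1: L1-HIT | VC [3]
  [7] addr=0xb0 blk=11 s=1: L1-HIT | VC [3]
  [8] addr=0xb7 blk=11 s=1: L1-HIT | VC [3]
  [9] addr=0x33 blk=3 s=1: VC-HIT | VC [11]
  [10] addr=0x53 blk=5 s=1: MISS | VC [11, 3]
  [11] addr=0x3c blk=3 s=1: VC-HIT | VC [11, 5]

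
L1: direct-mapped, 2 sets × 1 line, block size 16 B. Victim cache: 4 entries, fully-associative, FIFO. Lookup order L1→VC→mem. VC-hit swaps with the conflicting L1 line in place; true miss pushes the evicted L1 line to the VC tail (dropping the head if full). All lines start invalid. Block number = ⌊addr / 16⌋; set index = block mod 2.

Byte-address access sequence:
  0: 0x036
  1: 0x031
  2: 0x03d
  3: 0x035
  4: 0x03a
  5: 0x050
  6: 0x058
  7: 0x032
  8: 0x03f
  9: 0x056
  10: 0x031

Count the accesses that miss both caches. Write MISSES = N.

MISSES = 2

#0 0x36→b3/s1 MISS; vc=[]
#1 0x31→b3/s1 L1-HIT; vc=[]
#2 0x3d→b3/s1 L1-HIT; vc=[]
#3 0x35→b3/s1 L1-HIT; vc=[]
#4 0x3a→b3/s1 L1-HIT; vc=[]
#5 0x50→b5/s1 MISS; vc=[3]
#6 0x58→b5/s1 L1-HIT; vc=[3]
#7 0x32→b3/s1 VC-HIT; vc=[5]
#8 0x3f→b3/s1 L1-HIT; vc=[5]
#9 0x56→b5/s1 VC-HIT; vc=[3]
#10 0x31→b3/s1 VC-HIT; vc=[5]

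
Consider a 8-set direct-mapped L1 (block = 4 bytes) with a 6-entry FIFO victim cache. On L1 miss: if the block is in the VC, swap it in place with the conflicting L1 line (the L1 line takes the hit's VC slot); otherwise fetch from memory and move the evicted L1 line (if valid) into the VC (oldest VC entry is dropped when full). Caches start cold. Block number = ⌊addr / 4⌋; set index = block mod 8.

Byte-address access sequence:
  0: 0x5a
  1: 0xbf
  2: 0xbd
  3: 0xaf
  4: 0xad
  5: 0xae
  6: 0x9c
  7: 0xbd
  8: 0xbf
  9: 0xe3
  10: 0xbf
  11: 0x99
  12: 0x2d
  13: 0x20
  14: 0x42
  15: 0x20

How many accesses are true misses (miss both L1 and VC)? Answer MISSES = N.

#0 0x5a→b22/s6 MISS; vc=[]
#1 0xbf→b47/s7 MISS; vc=[]
#2 0xbd→b47/s7 L1-HIT; vc=[]
#3 0xaf→b43/s3 MISS; vc=[]
#4 0xad→b43/s3 L1-HIT; vc=[]
#5 0xae→b43/s3 L1-HIT; vc=[]
#6 0x9c→b39/s7 MISS; vc=[47]
#7 0xbd→b47/s7 VC-HIT; vc=[39]
#8 0xbf→b47/s7 L1-HIT; vc=[39]
#9 0xe3→b56/s0 MISS; vc=[39]
#10 0xbf→b47/s7 L1-HIT; vc=[39]
#11 0x99→b38/s6 MISS; vc=[39,22]
#12 0x2d→b11/s3 MISS; vc=[39,22,43]
#13 0x20→b8/s0 MISS; vc=[39,22,43,56]
#14 0x42→b16/s0 MISS; vc=[39,22,43,56,8]
#15 0x20→b8/s0 VC-HIT; vc=[39,22,43,56,16]

MISSES = 9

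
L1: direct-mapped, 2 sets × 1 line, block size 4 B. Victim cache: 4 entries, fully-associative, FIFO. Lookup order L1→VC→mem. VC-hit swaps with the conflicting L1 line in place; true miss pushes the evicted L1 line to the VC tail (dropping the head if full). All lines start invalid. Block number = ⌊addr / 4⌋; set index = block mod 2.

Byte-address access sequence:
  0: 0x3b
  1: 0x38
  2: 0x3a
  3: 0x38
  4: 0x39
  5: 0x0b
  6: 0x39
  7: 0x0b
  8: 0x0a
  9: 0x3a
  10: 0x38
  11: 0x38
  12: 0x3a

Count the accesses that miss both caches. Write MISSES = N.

0: 0x3b (blk 14, set 0) → MISS  vc=[]
1: 0x38 (blk 14, set 0) → L1-HIT  vc=[]
2: 0x3a (blk 14, set 0) → L1-HIT  vc=[]
3: 0x38 (blk 14, set 0) → L1-HIT  vc=[]
4: 0x39 (blk 14, set 0) → L1-HIT  vc=[]
5: 0xb (blk 2, set 0) → MISS  vc=[14]
6: 0x39 (blk 14, set 0) → VC-HIT  vc=[2]
7: 0xb (blk 2, set 0) → VC-HIT  vc=[14]
8: 0xa (blk 2, set 0) → L1-HIT  vc=[14]
9: 0x3a (blk 14, set 0) → VC-HIT  vc=[2]
10: 0x38 (blk 14, set 0) → L1-HIT  vc=[2]
11: 0x38 (blk 14, set 0) → L1-HIT  vc=[2]
12: 0x3a (blk 14, set 0) → L1-HIT  vc=[2]

MISSES = 2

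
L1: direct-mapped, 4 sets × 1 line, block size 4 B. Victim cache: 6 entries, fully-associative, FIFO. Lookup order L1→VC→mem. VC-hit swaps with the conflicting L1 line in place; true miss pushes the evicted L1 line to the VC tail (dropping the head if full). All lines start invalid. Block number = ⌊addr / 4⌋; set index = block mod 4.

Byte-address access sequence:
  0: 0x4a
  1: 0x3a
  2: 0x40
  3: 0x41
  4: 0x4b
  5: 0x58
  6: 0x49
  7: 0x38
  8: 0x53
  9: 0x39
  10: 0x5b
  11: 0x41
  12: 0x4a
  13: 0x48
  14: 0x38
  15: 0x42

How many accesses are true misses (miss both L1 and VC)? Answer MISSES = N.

MISSES = 5

  [0] addr=0x4a blk=18 s=2: MISS | VC []
  [1] addr=0x3a blk=14 s=2: MISS | VC [18]
  [2] addr=0x40 blk=16 s=0: MISS | VC [18]
  [3] addr=0x41 blk=16 s=0: L1-HIT | VC [18]
  [4] addr=0x4b blk=18 s=2: VC-HIT | VC [14]
  [5] addr=0x58 blk=22 s=2: MISS | VC [14, 18]
  [6] addr=0x49 blk=18 s=2: VC-HIT | VC [14, 22]
  [7] addr=0x38 blk=14 s=2: VC-HIT | VC [18, 22]
  [8] addr=0x53 blk=20 s=0: MISS | VC [18, 22, 16]
  [9] addr=0x39 blk=14 s=2: L1-HIT | VC [18, 22, 16]
  [10] addr=0x5b blk=22 s=2: VC-HIT | VC [18, 14, 16]
  [11] addr=0x41 blk=16 s=0: VC-HIT | VC [18, 14, 20]
  [12] addr=0x4a blk=18 s=2: VC-HIT | VC [22, 14, 20]
  [13] addr=0x48 blk=18 s=2: L1-HIT | VC [22, 14, 20]
  [14] addr=0x38 blk=14 s=2: VC-HIT | VC [22, 18, 20]
  [15] addr=0x42 blk=16 s=0: L1-HIT | VC [22, 18, 20]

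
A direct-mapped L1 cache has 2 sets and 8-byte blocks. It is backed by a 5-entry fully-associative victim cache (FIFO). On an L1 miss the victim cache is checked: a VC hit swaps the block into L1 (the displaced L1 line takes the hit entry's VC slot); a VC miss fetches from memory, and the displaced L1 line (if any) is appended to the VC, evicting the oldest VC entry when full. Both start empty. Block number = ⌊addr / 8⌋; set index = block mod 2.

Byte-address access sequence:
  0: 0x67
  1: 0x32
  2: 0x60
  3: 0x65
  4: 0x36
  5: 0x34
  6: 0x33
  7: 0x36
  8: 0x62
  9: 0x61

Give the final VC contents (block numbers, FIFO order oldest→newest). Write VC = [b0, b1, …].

0: 0x67 (blk 12, set 0) → MISS  vc=[]
1: 0x32 (blk 6, set 0) → MISS  vc=[12]
2: 0x60 (blk 12, set 0) → VC-HIT  vc=[6]
3: 0x65 (blk 12, set 0) → L1-HIT  vc=[6]
4: 0x36 (blk 6, set 0) → VC-HIT  vc=[12]
5: 0x34 (blk 6, set 0) → L1-HIT  vc=[12]
6: 0x33 (blk 6, set 0) → L1-HIT  vc=[12]
7: 0x36 (blk 6, set 0) → L1-HIT  vc=[12]
8: 0x62 (blk 12, set 0) → VC-HIT  vc=[6]
9: 0x61 (blk 12, set 0) → L1-HIT  vc=[6]

VC = [6]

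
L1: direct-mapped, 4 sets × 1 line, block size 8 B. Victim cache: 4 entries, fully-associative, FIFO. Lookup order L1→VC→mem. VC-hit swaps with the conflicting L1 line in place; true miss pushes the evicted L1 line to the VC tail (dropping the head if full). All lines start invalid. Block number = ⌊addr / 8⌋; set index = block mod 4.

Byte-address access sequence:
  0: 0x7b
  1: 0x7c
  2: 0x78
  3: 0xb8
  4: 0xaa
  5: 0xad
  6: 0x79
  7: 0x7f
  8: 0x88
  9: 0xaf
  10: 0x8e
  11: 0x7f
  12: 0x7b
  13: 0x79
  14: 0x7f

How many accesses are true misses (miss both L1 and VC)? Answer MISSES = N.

#0 0x7b→b15/s3 MISS; vc=[]
#1 0x7c→b15/s3 L1-HIT; vc=[]
#2 0x78→b15/s3 L1-HIT; vc=[]
#3 0xb8→b23/s3 MISS; vc=[15]
#4 0xaa→b21/s1 MISS; vc=[15]
#5 0xad→b21/s1 L1-HIT; vc=[15]
#6 0x79→b15/s3 VC-HIT; vc=[23]
#7 0x7f→b15/s3 L1-HIT; vc=[23]
#8 0x88→b17/s1 MISS; vc=[23,21]
#9 0xaf→b21/s1 VC-HIT; vc=[23,17]
#10 0x8e→b17/s1 VC-HIT; vc=[23,21]
#11 0x7f→b15/s3 L1-HIT; vc=[23,21]
#12 0x7b→b15/s3 L1-HIT; vc=[23,21]
#13 0x79→b15/s3 L1-HIT; vc=[23,21]
#14 0x7f→b15/s3 L1-HIT; vc=[23,21]

MISSES = 4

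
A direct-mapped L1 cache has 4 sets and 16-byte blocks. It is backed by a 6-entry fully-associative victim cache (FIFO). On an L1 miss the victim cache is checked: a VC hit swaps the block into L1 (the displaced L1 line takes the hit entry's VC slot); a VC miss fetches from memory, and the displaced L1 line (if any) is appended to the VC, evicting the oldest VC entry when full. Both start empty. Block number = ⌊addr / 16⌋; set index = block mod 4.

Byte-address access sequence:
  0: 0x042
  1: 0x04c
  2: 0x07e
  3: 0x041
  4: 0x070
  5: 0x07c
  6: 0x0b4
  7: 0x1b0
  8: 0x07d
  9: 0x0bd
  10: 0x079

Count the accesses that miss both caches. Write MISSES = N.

MISSES = 4

#0 0x42→b4/s0 MISS; vc=[]
#1 0x4c→b4/s0 L1-HIT; vc=[]
#2 0x7e→b7/s3 MISS; vc=[]
#3 0x41→b4/s0 L1-HIT; vc=[]
#4 0x70→b7/s3 L1-HIT; vc=[]
#5 0x7c→b7/s3 L1-HIT; vc=[]
#6 0xb4→b11/s3 MISS; vc=[7]
#7 0x1b0→b27/s3 MISS; vc=[7,11]
#8 0x7d→b7/s3 VC-HIT; vc=[27,11]
#9 0xbd→b11/s3 VC-HIT; vc=[27,7]
#10 0x79→b7/s3 VC-HIT; vc=[27,11]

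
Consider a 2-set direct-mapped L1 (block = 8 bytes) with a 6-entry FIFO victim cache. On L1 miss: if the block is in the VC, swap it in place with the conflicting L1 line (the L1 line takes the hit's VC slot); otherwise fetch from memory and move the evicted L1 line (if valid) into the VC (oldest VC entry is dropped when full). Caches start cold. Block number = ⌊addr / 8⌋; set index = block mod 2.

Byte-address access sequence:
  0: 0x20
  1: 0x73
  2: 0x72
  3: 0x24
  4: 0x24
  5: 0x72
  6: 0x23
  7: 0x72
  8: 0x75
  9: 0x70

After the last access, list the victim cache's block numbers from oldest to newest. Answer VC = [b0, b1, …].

0: 0x20 (blk 4, set 0) → MISS  vc=[]
1: 0x73 (blk 14, set 0) → MISS  vc=[4]
2: 0x72 (blk 14, set 0) → L1-HIT  vc=[4]
3: 0x24 (blk 4, set 0) → VC-HIT  vc=[14]
4: 0x24 (blk 4, set 0) → L1-HIT  vc=[14]
5: 0x72 (blk 14, set 0) → VC-HIT  vc=[4]
6: 0x23 (blk 4, set 0) → VC-HIT  vc=[14]
7: 0x72 (blk 14, set 0) → VC-HIT  vc=[4]
8: 0x75 (blk 14, set 0) → L1-HIT  vc=[4]
9: 0x70 (blk 14, set 0) → L1-HIT  vc=[4]

VC = [4]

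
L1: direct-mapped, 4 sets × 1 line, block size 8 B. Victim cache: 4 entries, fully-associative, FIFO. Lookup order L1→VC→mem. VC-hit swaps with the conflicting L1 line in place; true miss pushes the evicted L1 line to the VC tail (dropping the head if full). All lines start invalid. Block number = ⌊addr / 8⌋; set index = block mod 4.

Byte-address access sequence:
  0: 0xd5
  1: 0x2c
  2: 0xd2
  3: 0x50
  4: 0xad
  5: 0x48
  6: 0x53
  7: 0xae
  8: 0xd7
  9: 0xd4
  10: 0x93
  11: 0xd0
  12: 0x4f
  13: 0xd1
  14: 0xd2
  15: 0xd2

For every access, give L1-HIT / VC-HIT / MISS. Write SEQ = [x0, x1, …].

SEQ = [MISS, MISS, L1-HIT, MISS, MISS, MISS, L1-HIT, VC-HIT, VC-HIT, L1-HIT, MISS, VC-HIT, VC-HIT, L1-HIT, L1-HIT, L1-HIT]

  [0] addr=0xd5 blk=26 s=2: MISS | VC []
  [1] addr=0x2c blk=5 s=1: MISS | VC []
  [2] addr=0xd2 blk=26 s=2: L1-HIT | VC []
  [3] addr=0x50 blk=10 s=2: MISS | VC [26]
  [4] addr=0xad blk=21 s=1: MISS | VC [26, 5]
  [5] addr=0x48 blk=9 s=1: MISS | VC [26, 5, 21]
  [6] addr=0x53 blk=10 s=2: L1-HIT | VC [26, 5, 21]
  [7] addr=0xae blk=21 s=1: VC-HIT | VC [26, 5, 9]
  [8] addr=0xd7 blk=26 s=2: VC-HIT | VC [10, 5, 9]
  [9] addr=0xd4 blk=26 s=2: L1-HIT | VC [10, 5, 9]
  [10] addr=0x93 blk=18 s=2: MISS | VC [10, 5, 9, 26]
  [11] addr=0xd0 blk=26 s=2: VC-HIT | VC [10, 5, 9, 18]
  [12] addr=0x4f blk=9 s=1: VC-HIT | VC [10, 5, 21, 18]
  [13] addr=0xd1 blk=26 s=2: L1-HIT | VC [10, 5, 21, 18]
  [14] addr=0xd2 blk=26 s=2: L1-HIT | VC [10, 5, 21, 18]
  [15] addr=0xd2 blk=26 s=2: L1-HIT | VC [10, 5, 21, 18]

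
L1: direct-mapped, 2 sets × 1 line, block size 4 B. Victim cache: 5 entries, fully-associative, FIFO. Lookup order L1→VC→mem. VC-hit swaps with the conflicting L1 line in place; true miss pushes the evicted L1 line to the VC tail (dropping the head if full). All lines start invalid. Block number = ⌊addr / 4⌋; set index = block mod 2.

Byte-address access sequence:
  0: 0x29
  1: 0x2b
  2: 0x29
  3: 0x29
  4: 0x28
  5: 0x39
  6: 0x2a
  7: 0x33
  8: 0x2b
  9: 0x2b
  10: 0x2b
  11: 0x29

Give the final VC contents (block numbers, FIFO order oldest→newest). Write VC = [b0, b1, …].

  [0] addr=0x29 blk=10 s=0: MISS | VC []
  [1] addr=0x2b blk=10 s=0: L1-HIT | VC []
  [2] addr=0x29 blk=10 s=0: L1-HIT | VC []
  [3] addr=0x29 blk=10 s=0: L1-HIT | VC []
  [4] addr=0x28 blk=10 s=0: L1-HIT | VC []
  [5] addr=0x39 blk=14 s=0: MISS | VC [10]
  [6] addr=0x2a blk=10 s=0: VC-HIT | VC [14]
  [7] addr=0x33 blk=12 s=0: MISS | VC [14, 10]
  [8] addr=0x2b blk=10 s=0: VC-HIT | VC [14, 12]
  [9] addr=0x2b blk=10 s=0: L1-HIT | VC [14, 12]
  [10] addr=0x2b blk=10 s=0: L1-HIT | VC [14, 12]
  [11] addr=0x29 blk=10 s=0: L1-HIT | VC [14, 12]

VC = [14, 12]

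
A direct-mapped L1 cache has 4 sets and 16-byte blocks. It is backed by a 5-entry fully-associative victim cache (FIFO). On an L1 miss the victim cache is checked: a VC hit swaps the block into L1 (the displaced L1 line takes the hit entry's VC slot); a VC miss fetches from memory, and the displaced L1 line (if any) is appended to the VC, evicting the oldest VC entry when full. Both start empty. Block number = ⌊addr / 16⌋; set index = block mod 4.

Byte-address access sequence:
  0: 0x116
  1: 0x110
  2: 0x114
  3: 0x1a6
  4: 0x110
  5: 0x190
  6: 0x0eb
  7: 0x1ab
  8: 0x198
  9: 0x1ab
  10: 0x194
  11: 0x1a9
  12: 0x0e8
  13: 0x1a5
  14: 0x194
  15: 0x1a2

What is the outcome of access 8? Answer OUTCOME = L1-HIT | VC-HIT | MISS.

0: 0x116 (blk 17, set 1) → MISS  vc=[]
1: 0x110 (blk 17, set 1) → L1-HIT  vc=[]
2: 0x114 (blk 17, set 1) → L1-HIT  vc=[]
3: 0x1a6 (blk 26, set 2) → MISS  vc=[]
4: 0x110 (blk 17, set 1) → L1-HIT  vc=[]
5: 0x190 (blk 25, set 1) → MISS  vc=[17]
6: 0xeb (blk 14, set 2) → MISS  vc=[17, 26]
7: 0x1ab (blk 26, set 2) → VC-HIT  vc=[17, 14]
8: 0x198 (blk 25, set 1) → L1-HIT  vc=[17, 14]
9: 0x1ab (blk 26, set 2) → L1-HIT  vc=[17, 14]
10: 0x194 (blk 25, set 1) → L1-HIT  vc=[17, 14]
11: 0x1a9 (blk 26, set 2) → L1-HIT  vc=[17, 14]
12: 0xe8 (blk 14, set 2) → VC-HIT  vc=[17, 26]
13: 0x1a5 (blk 26, set 2) → VC-HIT  vc=[17, 14]
14: 0x194 (blk 25, set 1) → L1-HIT  vc=[17, 14]
15: 0x1a2 (blk 26, set 2) → L1-HIT  vc=[17, 14]

OUTCOME = L1-HIT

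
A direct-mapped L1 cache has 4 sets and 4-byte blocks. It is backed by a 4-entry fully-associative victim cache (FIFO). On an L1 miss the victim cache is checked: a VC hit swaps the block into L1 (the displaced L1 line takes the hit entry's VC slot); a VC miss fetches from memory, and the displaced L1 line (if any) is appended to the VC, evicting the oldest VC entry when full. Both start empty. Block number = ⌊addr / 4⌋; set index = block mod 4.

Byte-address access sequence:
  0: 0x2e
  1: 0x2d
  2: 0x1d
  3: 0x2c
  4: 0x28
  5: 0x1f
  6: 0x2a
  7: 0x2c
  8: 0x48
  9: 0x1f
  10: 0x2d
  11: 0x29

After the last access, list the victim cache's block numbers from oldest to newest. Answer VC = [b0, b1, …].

#0 0x2e→b11/s3 MISS; vc=[]
#1 0x2d→b11/s3 L1-HIT; vc=[]
#2 0x1d→b7/s3 MISS; vc=[11]
#3 0x2c→b11/s3 VC-HIT; vc=[7]
#4 0x28→b10/s2 MISS; vc=[7]
#5 0x1f→b7/s3 VC-HIT; vc=[11]
#6 0x2a→b10/s2 L1-HIT; vc=[11]
#7 0x2c→b11/s3 VC-HIT; vc=[7]
#8 0x48→b18/s2 MISS; vc=[7,10]
#9 0x1f→b7/s3 VC-HIT; vc=[11,10]
#10 0x2d→b11/s3 VC-HIT; vc=[7,10]
#11 0x29→b10/s2 VC-HIT; vc=[7,18]

VC = [7, 18]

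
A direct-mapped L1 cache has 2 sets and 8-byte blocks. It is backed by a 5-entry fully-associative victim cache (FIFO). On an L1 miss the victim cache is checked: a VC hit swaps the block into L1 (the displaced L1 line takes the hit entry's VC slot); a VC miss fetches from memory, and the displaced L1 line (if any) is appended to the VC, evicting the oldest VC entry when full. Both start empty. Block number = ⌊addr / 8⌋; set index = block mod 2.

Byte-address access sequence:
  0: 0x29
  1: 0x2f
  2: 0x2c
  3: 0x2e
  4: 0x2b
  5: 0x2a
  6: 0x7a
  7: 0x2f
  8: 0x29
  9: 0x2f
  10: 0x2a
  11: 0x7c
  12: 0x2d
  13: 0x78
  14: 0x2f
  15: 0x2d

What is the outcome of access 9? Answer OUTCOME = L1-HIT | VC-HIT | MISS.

OUTCOME = L1-HIT

#0 0x29→b5/s1 MISS; vc=[]
#1 0x2f→b5/s1 L1-HIT; vc=[]
#2 0x2c→b5/s1 L1-HIT; vc=[]
#3 0x2e→b5/s1 L1-HIT; vc=[]
#4 0x2b→b5/s1 L1-HIT; vc=[]
#5 0x2a→b5/s1 L1-HIT; vc=[]
#6 0x7a→b15/s1 MISS; vc=[5]
#7 0x2f→b5/s1 VC-HIT; vc=[15]
#8 0x29→b5/s1 L1-HIT; vc=[15]
#9 0x2f→b5/s1 L1-HIT; vc=[15]
#10 0x2a→b5/s1 L1-HIT; vc=[15]
#11 0x7c→b15/s1 VC-HIT; vc=[5]
#12 0x2d→b5/s1 VC-HIT; vc=[15]
#13 0x78→b15/s1 VC-HIT; vc=[5]
#14 0x2f→b5/s1 VC-HIT; vc=[15]
#15 0x2d→b5/s1 L1-HIT; vc=[15]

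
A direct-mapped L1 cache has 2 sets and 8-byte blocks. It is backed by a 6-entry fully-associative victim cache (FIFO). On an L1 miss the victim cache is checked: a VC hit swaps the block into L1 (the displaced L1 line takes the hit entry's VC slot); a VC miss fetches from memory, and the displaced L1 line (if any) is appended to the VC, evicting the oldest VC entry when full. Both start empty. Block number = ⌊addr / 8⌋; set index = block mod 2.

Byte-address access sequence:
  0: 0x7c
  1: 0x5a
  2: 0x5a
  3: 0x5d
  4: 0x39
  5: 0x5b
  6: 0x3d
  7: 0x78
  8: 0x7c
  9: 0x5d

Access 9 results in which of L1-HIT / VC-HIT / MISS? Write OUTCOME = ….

0: 0x7c (blk 15, set 1) → MISS  vc=[]
1: 0x5a (blk 11, set 1) → MISS  vc=[15]
2: 0x5a (blk 11, set 1) → L1-HIT  vc=[15]
3: 0x5d (blk 11, set 1) → L1-HIT  vc=[15]
4: 0x39 (blk 7, set 1) → MISS  vc=[15, 11]
5: 0x5b (blk 11, set 1) → VC-HIT  vc=[15, 7]
6: 0x3d (blk 7, set 1) → VC-HIT  vc=[15, 11]
7: 0x78 (blk 15, set 1) → VC-HIT  vc=[7, 11]
8: 0x7c (blk 15, set 1) → L1-HIT  vc=[7, 11]
9: 0x5d (blk 11, set 1) → VC-HIT  vc=[7, 15]

OUTCOME = VC-HIT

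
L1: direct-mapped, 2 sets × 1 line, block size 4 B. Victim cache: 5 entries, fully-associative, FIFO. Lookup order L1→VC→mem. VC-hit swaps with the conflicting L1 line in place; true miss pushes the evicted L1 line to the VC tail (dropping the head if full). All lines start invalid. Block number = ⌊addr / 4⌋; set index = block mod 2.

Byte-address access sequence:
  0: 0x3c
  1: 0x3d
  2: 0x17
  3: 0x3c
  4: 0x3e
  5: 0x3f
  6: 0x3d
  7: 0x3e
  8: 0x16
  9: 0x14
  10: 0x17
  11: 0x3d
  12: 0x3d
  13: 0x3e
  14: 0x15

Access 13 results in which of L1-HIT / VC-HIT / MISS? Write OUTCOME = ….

  [0] addr=0x3c blk=15 s=1: MISS | VC []
  [1] addr=0x3d blk=15 s=1: L1-HIT | VC []
  [2] addr=0x17 blk=5 s=1: MISS | VC [15]
  [3] addr=0x3c blk=15 s=1: VC-HIT | VC [5]
  [4] addr=0x3e blk=15 s=1: L1-HIT | VC [5]
  [5] addr=0x3f blk=15 s=1: L1-HIT | VC [5]
  [6] addr=0x3d blk=15 s=1: L1-HIT | VC [5]
  [7] addr=0x3e blk=15 s=1: L1-HIT | VC [5]
  [8] addr=0x16 blk=5 s=1: VC-HIT | VC [15]
  [9] addr=0x14 blk=5 s=1: L1-HIT | VC [15]
  [10] addr=0x17 blk=5 s=1: L1-HIT | VC [15]
  [11] addr=0x3d blk=15 s=1: VC-HIT | VC [5]
  [12] addr=0x3d blk=15 s=1: L1-HIT | VC [5]
  [13] addr=0x3e blk=15 s=1: L1-HIT | VC [5]
  [14] addr=0x15 blk=5 s=1: VC-HIT | VC [15]

OUTCOME = L1-HIT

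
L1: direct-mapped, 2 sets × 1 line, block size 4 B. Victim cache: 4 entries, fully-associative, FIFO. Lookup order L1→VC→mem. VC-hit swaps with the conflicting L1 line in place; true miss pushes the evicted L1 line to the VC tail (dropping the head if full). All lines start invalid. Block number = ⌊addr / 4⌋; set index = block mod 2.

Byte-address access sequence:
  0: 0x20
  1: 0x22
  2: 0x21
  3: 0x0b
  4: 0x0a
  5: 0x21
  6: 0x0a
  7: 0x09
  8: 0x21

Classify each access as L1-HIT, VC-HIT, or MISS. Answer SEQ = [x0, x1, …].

#0 0x20→b8/s0 MISS; vc=[]
#1 0x22→b8/s0 L1-HIT; vc=[]
#2 0x21→b8/s0 L1-HIT; vc=[]
#3 0xb→b2/s0 MISS; vc=[8]
#4 0xa→b2/s0 L1-HIT; vc=[8]
#5 0x21→b8/s0 VC-HIT; vc=[2]
#6 0xa→b2/s0 VC-HIT; vc=[8]
#7 0x9→b2/s0 L1-HIT; vc=[8]
#8 0x21→b8/s0 VC-HIT; vc=[2]

SEQ = [MISS, L1-HIT, L1-HIT, MISS, L1-HIT, VC-HIT, VC-HIT, L1-HIT, VC-HIT]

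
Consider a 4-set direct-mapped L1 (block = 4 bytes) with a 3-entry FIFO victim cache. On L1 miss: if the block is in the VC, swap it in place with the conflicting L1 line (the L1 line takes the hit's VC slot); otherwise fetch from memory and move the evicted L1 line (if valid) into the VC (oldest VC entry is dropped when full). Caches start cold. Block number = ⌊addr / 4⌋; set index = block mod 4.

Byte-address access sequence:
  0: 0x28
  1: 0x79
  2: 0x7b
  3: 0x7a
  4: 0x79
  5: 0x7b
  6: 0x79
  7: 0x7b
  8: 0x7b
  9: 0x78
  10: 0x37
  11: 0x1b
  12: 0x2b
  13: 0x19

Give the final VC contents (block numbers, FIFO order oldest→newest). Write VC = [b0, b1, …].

0: 0x28 (blk 10, set 2) → MISS  vc=[]
1: 0x79 (blk 30, set 2) → MISS  vc=[10]
2: 0x7b (blk 30, set 2) → L1-HIT  vc=[10]
3: 0x7a (blk 30, set 2) → L1-HIT  vc=[10]
4: 0x79 (blk 30, set 2) → L1-HIT  vc=[10]
5: 0x7b (blk 30, set 2) → L1-HIT  vc=[10]
6: 0x79 (blk 30, set 2) → L1-HIT  vc=[10]
7: 0x7b (blk 30, set 2) → L1-HIT  vc=[10]
8: 0x7b (blk 30, set 2) → L1-HIT  vc=[10]
9: 0x78 (blk 30, set 2) → L1-HIT  vc=[10]
10: 0x37 (blk 13, set 1) → MISS  vc=[10]
11: 0x1b (blk 6, set 2) → MISS  vc=[10, 30]
12: 0x2b (blk 10, set 2) → VC-HIT  vc=[6, 30]
13: 0x19 (blk 6, set 2) → VC-HIT  vc=[10, 30]

VC = [10, 30]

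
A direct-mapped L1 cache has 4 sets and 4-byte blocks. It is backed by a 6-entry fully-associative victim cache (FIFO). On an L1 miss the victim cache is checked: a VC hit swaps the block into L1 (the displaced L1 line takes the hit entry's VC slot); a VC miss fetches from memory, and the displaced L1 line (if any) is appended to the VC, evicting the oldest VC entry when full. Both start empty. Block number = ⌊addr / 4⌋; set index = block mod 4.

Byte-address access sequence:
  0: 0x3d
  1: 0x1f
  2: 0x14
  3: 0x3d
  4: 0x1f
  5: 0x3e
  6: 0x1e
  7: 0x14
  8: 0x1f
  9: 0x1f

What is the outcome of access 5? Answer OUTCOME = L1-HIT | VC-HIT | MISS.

OUTCOME = VC-HIT

  [0] addr=0x3d blk=15 s=3: MISS | VC []
  [1] addr=0x1f blk=7 s=3: MISS | VC [15]
  [2] addr=0x14 blk=5 s=1: MISS | VC [15]
  [3] addr=0x3d blk=15 s=3: VC-HIT | VC [7]
  [4] addr=0x1f blk=7 s=3: VC-HIT | VC [15]
  [5] addr=0x3e blk=15 s=3: VC-HIT | VC [7]
  [6] addr=0x1e blk=7 s=3: VC-HIT | VC [15]
  [7] addr=0x14 blk=5 s=1: L1-HIT | VC [15]
  [8] addr=0x1f blk=7 s=3: L1-HIT | VC [15]
  [9] addr=0x1f blk=7 s=3: L1-HIT | VC [15]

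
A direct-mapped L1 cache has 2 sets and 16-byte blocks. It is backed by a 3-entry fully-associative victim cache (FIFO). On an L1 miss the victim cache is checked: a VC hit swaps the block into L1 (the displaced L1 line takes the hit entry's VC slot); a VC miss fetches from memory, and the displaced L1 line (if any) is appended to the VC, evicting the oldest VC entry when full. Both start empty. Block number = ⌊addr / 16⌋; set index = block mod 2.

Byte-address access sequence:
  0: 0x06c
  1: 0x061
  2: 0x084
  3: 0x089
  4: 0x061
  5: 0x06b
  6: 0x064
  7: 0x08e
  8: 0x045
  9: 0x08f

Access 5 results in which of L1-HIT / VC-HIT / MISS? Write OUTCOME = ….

OUTCOME = L1-HIT

#0 0x6c→b6/s0 MISS; vc=[]
#1 0x61→b6/s0 L1-HIT; vc=[]
#2 0x84→b8/s0 MISS; vc=[6]
#3 0x89→b8/s0 L1-HIT; vc=[6]
#4 0x61→b6/s0 VC-HIT; vc=[8]
#5 0x6b→b6/s0 L1-HIT; vc=[8]
#6 0x64→b6/s0 L1-HIT; vc=[8]
#7 0x8e→b8/s0 VC-HIT; vc=[6]
#8 0x45→b4/s0 MISS; vc=[6,8]
#9 0x8f→b8/s0 VC-HIT; vc=[6,4]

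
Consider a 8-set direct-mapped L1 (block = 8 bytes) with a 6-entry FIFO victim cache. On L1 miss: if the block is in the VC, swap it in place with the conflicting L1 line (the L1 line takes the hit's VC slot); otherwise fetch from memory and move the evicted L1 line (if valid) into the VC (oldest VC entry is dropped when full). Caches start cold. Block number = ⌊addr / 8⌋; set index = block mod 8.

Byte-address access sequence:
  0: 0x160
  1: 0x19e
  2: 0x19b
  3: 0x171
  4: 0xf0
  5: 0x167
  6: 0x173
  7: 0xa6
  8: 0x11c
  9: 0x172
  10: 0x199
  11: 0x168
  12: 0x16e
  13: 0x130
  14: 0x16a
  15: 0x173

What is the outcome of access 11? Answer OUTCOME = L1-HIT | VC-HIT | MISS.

  [0] addr=0x160 blk=44 s=4: MISS | VC []
  [1] addr=0x19e blk=51 s=3: MISS | VC []
  [2] addr=0x19b blk=51 s=3: L1-HIT | VC []
  [3] addr=0x171 blk=46 s=6: MISS | VC []
  [4] addr=0xf0 blk=30 s=6: MISS | VC [46]
  [5] addr=0x167 blk=44 s=4: L1-HIT | VC [46]
  [6] addr=0x173 blk=46 s=6: VC-HIT | VC [30]
  [7] addr=0xa6 blk=20 s=4: MISS | VC [30, 44]
  [8] addr=0x11c blk=35 s=3: MISS | VC [30, 44, 51]
  [9] addr=0x172 blk=46 s=6: L1-HIT | VC [30, 44, 51]
  [10] addr=0x199 blk=51 s=3: VC-HIT | VC [30, 44, 35]
  [11] addr=0x168 blk=45 s=5: MISS | VC [30, 44, 35]
  [12] addr=0x16e blk=45 s=5: L1-HIT | VC [30, 44, 35]
  [13] addr=0x130 blk=38 s=6: MISS | VC [30, 44, 35, 46]
  [14] addr=0x16a blk=45 s=5: L1-HIT | VC [30, 44, 35, 46]
  [15] addr=0x173 blk=46 s=6: VC-HIT | VC [30, 44, 35, 38]

OUTCOME = MISS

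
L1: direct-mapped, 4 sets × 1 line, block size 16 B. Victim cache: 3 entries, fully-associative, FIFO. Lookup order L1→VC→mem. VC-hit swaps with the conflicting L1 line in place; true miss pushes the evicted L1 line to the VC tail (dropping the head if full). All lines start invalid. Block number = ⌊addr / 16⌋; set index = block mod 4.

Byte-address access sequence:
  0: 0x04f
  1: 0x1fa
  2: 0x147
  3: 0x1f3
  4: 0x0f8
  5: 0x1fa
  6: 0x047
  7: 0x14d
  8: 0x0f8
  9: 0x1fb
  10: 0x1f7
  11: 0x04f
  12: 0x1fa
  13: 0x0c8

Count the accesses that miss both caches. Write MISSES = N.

#0 0x4f→b4/s0 MISS; vc=[]
#1 0x1fa→b31/s3 MISS; vc=[]
#2 0x147→b20/s0 MISS; vc=[4]
#3 0x1f3→b31/s3 L1-HIT; vc=[4]
#4 0xf8→b15/s3 MISS; vc=[4,31]
#5 0x1fa→b31/s3 VC-HIT; vc=[4,15]
#6 0x47→b4/s0 VC-HIT; vc=[20,15]
#7 0x14d→b20/s0 VC-HIT; vc=[4,15]
#8 0xf8→b15/s3 VC-HIT; vc=[4,31]
#9 0x1fb→b31/s3 VC-HIT; vc=[4,15]
#10 0x1f7→b31/s3 L1-HIT; vc=[4,15]
#11 0x4f→b4/s0 VC-HIT; vc=[20,15]
#12 0x1fa→b31/s3 L1-HIT; vc=[20,15]
#13 0xc8→b12/s0 MISS; vc=[20,15,4]

MISSES = 5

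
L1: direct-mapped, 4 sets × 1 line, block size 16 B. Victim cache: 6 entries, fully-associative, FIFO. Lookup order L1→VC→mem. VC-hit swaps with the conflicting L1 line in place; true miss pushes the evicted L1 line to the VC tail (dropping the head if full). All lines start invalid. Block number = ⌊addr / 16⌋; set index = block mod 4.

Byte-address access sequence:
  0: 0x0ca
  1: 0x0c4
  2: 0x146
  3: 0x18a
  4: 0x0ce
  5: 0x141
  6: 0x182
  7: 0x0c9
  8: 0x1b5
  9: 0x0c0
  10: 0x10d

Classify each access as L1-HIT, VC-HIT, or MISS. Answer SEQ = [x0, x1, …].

SEQ = [MISS, L1-HIT, MISS, MISS, VC-HIT, VC-HIT, VC-HIT, VC-HIT, MISS, L1-HIT, MISS]

  [0] addr=0xca blk=12 s=0: MISS | VC []
  [1] addr=0xc4 blk=12 s=0: L1-HIT | VC []
  [2] addr=0x146 blk=20 s=0: MISS | VC [12]
  [3] addr=0x18a blk=24 s=0: MISS | VC [12, 20]
  [4] addr=0xce blk=12 s=0: VC-HIT | VC [24, 20]
  [5] addr=0x141 blk=20 s=0: VC-HIT | VC [24, 12]
  [6] addr=0x182 blk=24 s=0: VC-HIT | VC [20, 12]
  [7] addr=0xc9 blk=12 s=0: VC-HIT | VC [20, 24]
  [8] addr=0x1b5 blk=27 s=3: MISS | VC [20, 24]
  [9] addr=0xc0 blk=12 s=0: L1-HIT | VC [20, 24]
  [10] addr=0x10d blk=16 s=0: MISS | VC [20, 24, 12]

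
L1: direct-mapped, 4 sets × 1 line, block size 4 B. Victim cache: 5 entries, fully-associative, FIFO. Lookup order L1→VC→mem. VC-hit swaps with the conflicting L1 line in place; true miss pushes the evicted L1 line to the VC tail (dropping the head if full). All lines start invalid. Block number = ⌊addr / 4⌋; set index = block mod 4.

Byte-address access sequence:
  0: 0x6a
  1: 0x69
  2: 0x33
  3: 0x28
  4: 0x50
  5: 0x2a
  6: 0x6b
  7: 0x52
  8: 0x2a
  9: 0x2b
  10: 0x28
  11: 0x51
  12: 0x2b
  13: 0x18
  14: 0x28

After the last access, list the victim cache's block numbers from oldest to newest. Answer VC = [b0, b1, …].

VC = [26, 12, 6]

0: 0x6a (blk 26, set 2) → MISS  vc=[]
1: 0x69 (blk 26, set 2) → L1-HIT  vc=[]
2: 0x33 (blk 12, set 0) → MISS  vc=[]
3: 0x28 (blk 10, set 2) → MISS  vc=[26]
4: 0x50 (blk 20, set 0) → MISS  vc=[26, 12]
5: 0x2a (blk 10, set 2) → L1-HIT  vc=[26, 12]
6: 0x6b (blk 26, set 2) → VC-HIT  vc=[10, 12]
7: 0x52 (blk 20, set 0) → L1-HIT  vc=[10, 12]
8: 0x2a (blk 10, set 2) → VC-HIT  vc=[26, 12]
9: 0x2b (blk 10, set 2) → L1-HIT  vc=[26, 12]
10: 0x28 (blk 10, set 2) → L1-HIT  vc=[26, 12]
11: 0x51 (blk 20, set 0) → L1-HIT  vc=[26, 12]
12: 0x2b (blk 10, set 2) → L1-HIT  vc=[26, 12]
13: 0x18 (blk 6, set 2) → MISS  vc=[26, 12, 10]
14: 0x28 (blk 10, set 2) → VC-HIT  vc=[26, 12, 6]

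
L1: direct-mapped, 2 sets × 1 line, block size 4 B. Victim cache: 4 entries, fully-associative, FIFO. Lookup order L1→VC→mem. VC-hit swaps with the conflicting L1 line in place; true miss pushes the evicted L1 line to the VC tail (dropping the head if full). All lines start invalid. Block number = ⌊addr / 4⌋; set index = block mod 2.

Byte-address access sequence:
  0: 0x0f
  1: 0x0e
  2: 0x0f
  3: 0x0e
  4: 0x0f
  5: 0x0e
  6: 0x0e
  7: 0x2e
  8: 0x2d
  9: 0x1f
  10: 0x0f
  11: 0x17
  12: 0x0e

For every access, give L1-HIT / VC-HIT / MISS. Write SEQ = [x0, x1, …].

0: 0xf (blk 3, set 1) → MISS  vc=[]
1: 0xe (blk 3, set 1) → L1-HIT  vc=[]
2: 0xf (blk 3, set 1) → L1-HIT  vc=[]
3: 0xe (blk 3, set 1) → L1-HIT  vc=[]
4: 0xf (blk 3, set 1) → L1-HIT  vc=[]
5: 0xe (blk 3, set 1) → L1-HIT  vc=[]
6: 0xe (blk 3, set 1) → L1-HIT  vc=[]
7: 0x2e (blk 11, set 1) → MISS  vc=[3]
8: 0x2d (blk 11, set 1) → L1-HIT  vc=[3]
9: 0x1f (blk 7, set 1) → MISS  vc=[3, 11]
10: 0xf (blk 3, set 1) → VC-HIT  vc=[7, 11]
11: 0x17 (blk 5, set 1) → MISS  vc=[7, 11, 3]
12: 0xe (blk 3, set 1) → VC-HIT  vc=[7, 11, 5]

SEQ = [MISS, L1-HIT, L1-HIT, L1-HIT, L1-HIT, L1-HIT, L1-HIT, MISS, L1-HIT, MISS, VC-HIT, MISS, VC-HIT]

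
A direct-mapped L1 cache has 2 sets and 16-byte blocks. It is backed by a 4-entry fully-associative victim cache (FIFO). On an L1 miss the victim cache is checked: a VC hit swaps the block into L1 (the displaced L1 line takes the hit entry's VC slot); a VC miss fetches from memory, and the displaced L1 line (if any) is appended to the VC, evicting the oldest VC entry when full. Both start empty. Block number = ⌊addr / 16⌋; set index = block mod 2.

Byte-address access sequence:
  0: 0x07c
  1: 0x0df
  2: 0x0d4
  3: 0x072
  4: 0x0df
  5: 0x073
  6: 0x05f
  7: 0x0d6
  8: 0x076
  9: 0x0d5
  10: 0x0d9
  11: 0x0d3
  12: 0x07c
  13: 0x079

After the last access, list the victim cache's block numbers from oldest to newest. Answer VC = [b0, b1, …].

#0 0x7c→b7/s1 MISS; vc=[]
#1 0xdf→b13/s1 MISS; vc=[7]
#2 0xd4→b13/s1 L1-HIT; vc=[7]
#3 0x72→b7/s1 VC-HIT; vc=[13]
#4 0xdf→b13/s1 VC-HIT; vc=[7]
#5 0x73→b7/s1 VC-HIT; vc=[13]
#6 0x5f→b5/s1 MISS; vc=[13,7]
#7 0xd6→b13/s1 VC-HIT; vc=[5,7]
#8 0x76→b7/s1 VC-HIT; vc=[5,13]
#9 0xd5→b13/s1 VC-HIT; vc=[5,7]
#10 0xd9→b13/s1 L1-HIT; vc=[5,7]
#11 0xd3→b13/s1 L1-HIT; vc=[5,7]
#12 0x7c→b7/s1 VC-HIT; vc=[5,13]
#13 0x79→b7/s1 L1-HIT; vc=[5,13]

VC = [5, 13]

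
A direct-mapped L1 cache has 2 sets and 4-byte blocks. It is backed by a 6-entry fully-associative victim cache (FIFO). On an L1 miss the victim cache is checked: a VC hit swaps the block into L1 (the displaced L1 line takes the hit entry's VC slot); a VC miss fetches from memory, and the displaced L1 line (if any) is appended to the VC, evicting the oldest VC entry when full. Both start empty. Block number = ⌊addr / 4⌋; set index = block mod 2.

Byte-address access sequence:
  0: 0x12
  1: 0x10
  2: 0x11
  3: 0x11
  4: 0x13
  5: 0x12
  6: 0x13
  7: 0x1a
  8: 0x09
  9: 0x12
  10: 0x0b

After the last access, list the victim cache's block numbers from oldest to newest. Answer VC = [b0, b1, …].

VC = [4, 6]

0: 0x12 (blk 4, set 0) → MISS  vc=[]
1: 0x10 (blk 4, set 0) → L1-HIT  vc=[]
2: 0x11 (blk 4, set 0) → L1-HIT  vc=[]
3: 0x11 (blk 4, set 0) → L1-HIT  vc=[]
4: 0x13 (blk 4, set 0) → L1-HIT  vc=[]
5: 0x12 (blk 4, set 0) → L1-HIT  vc=[]
6: 0x13 (blk 4, set 0) → L1-HIT  vc=[]
7: 0x1a (blk 6, set 0) → MISS  vc=[4]
8: 0x9 (blk 2, set 0) → MISS  vc=[4, 6]
9: 0x12 (blk 4, set 0) → VC-HIT  vc=[2, 6]
10: 0xb (blk 2, set 0) → VC-HIT  vc=[4, 6]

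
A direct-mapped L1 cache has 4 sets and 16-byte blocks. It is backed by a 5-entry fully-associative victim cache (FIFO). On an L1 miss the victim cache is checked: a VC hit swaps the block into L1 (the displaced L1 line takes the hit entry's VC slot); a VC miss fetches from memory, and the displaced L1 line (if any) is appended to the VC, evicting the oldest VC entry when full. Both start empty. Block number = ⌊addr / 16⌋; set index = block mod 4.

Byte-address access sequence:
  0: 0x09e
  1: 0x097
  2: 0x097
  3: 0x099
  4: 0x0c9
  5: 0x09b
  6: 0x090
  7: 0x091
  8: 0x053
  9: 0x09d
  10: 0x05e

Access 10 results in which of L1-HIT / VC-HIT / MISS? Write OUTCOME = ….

OUTCOME = VC-HIT

  [0] addr=0x9e blk=9 s=1: MISS | VC []
  [1] addr=0x97 blk=9 s=1: L1-HIT | VC []
  [2] addr=0x97 blk=9 s=1: L1-HIT | VC []
  [3] addr=0x99 blk=9 s=1: L1-HIT | VC []
  [4] addr=0xc9 blk=12 s=0: MISS | VC []
  [5] addr=0x9b blk=9 s=1: L1-HIT | VC []
  [6] addr=0x90 blk=9 s=1: L1-HIT | VC []
  [7] addr=0x91 blk=9 s=1: L1-HIT | VC []
  [8] addr=0x53 blk=5 s=1: MISS | VC [9]
  [9] addr=0x9d blk=9 s=1: VC-HIT | VC [5]
  [10] addr=0x5e blk=5 s=1: VC-HIT | VC [9]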